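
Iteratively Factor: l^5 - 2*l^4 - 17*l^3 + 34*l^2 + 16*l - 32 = (l - 1)*(l^4 - l^3 - 18*l^2 + 16*l + 32) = (l - 2)*(l - 1)*(l^3 + l^2 - 16*l - 16) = (l - 2)*(l - 1)*(l + 4)*(l^2 - 3*l - 4) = (l - 2)*(l - 1)*(l + 1)*(l + 4)*(l - 4)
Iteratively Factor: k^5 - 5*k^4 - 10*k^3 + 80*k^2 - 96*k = (k)*(k^4 - 5*k^3 - 10*k^2 + 80*k - 96) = k*(k + 4)*(k^3 - 9*k^2 + 26*k - 24) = k*(k - 2)*(k + 4)*(k^2 - 7*k + 12) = k*(k - 3)*(k - 2)*(k + 4)*(k - 4)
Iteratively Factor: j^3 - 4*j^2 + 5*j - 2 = (j - 1)*(j^2 - 3*j + 2) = (j - 1)^2*(j - 2)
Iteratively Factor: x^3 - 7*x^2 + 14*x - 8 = (x - 2)*(x^2 - 5*x + 4) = (x - 4)*(x - 2)*(x - 1)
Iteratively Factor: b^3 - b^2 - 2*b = (b - 2)*(b^2 + b) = (b - 2)*(b + 1)*(b)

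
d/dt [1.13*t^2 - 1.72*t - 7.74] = 2.26*t - 1.72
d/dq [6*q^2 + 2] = 12*q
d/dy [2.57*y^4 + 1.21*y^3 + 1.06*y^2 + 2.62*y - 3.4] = 10.28*y^3 + 3.63*y^2 + 2.12*y + 2.62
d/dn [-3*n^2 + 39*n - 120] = 39 - 6*n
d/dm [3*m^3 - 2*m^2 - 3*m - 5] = 9*m^2 - 4*m - 3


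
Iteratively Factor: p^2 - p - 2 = (p + 1)*(p - 2)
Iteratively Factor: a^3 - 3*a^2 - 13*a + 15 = (a + 3)*(a^2 - 6*a + 5) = (a - 5)*(a + 3)*(a - 1)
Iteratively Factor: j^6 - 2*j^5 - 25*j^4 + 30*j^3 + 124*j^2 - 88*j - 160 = (j - 2)*(j^5 - 25*j^3 - 20*j^2 + 84*j + 80) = (j - 2)^2*(j^4 + 2*j^3 - 21*j^2 - 62*j - 40) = (j - 2)^2*(j + 2)*(j^3 - 21*j - 20) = (j - 2)^2*(j + 1)*(j + 2)*(j^2 - j - 20) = (j - 2)^2*(j + 1)*(j + 2)*(j + 4)*(j - 5)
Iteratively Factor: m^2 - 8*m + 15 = (m - 3)*(m - 5)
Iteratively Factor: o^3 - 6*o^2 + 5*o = (o - 5)*(o^2 - o) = o*(o - 5)*(o - 1)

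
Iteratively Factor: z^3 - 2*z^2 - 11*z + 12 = (z + 3)*(z^2 - 5*z + 4) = (z - 4)*(z + 3)*(z - 1)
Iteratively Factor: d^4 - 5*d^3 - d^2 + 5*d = (d - 1)*(d^3 - 4*d^2 - 5*d) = (d - 5)*(d - 1)*(d^2 + d) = (d - 5)*(d - 1)*(d + 1)*(d)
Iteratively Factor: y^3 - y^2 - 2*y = (y - 2)*(y^2 + y) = y*(y - 2)*(y + 1)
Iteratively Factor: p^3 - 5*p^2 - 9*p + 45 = (p - 3)*(p^2 - 2*p - 15) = (p - 3)*(p + 3)*(p - 5)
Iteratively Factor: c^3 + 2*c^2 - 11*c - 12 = (c - 3)*(c^2 + 5*c + 4) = (c - 3)*(c + 4)*(c + 1)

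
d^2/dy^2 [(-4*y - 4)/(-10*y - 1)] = 720/(10*y + 1)^3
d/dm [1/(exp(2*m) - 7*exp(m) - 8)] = (7 - 2*exp(m))*exp(m)/(-exp(2*m) + 7*exp(m) + 8)^2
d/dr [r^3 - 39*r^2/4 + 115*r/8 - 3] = 3*r^2 - 39*r/2 + 115/8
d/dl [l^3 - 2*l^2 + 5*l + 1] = 3*l^2 - 4*l + 5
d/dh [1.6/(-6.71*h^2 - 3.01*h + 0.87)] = (21.472*h + 4.816)/(6.71*h^2 + 3.01*h - 0.87)^2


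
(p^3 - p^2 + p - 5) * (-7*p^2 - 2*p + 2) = -7*p^5 + 5*p^4 - 3*p^3 + 31*p^2 + 12*p - 10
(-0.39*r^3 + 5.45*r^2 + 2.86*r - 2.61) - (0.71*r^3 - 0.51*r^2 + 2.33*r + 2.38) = -1.1*r^3 + 5.96*r^2 + 0.53*r - 4.99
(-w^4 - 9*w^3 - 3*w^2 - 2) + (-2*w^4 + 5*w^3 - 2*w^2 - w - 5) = -3*w^4 - 4*w^3 - 5*w^2 - w - 7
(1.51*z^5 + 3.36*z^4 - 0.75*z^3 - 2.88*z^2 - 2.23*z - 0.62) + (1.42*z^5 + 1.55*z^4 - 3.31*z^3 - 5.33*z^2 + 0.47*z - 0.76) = 2.93*z^5 + 4.91*z^4 - 4.06*z^3 - 8.21*z^2 - 1.76*z - 1.38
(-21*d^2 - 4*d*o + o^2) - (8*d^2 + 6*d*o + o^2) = -29*d^2 - 10*d*o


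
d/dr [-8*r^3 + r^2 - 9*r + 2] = -24*r^2 + 2*r - 9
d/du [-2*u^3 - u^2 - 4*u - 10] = -6*u^2 - 2*u - 4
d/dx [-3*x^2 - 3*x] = -6*x - 3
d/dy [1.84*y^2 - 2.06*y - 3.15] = 3.68*y - 2.06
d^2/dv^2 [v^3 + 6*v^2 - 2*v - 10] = 6*v + 12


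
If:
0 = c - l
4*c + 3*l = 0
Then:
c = 0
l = 0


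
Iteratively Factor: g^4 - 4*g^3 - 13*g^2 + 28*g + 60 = (g + 2)*(g^3 - 6*g^2 - g + 30) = (g - 5)*(g + 2)*(g^2 - g - 6) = (g - 5)*(g - 3)*(g + 2)*(g + 2)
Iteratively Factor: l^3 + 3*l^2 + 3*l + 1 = (l + 1)*(l^2 + 2*l + 1) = (l + 1)^2*(l + 1)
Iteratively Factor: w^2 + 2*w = (w + 2)*(w)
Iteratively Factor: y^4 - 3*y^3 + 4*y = (y - 2)*(y^3 - y^2 - 2*y) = (y - 2)^2*(y^2 + y) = (y - 2)^2*(y + 1)*(y)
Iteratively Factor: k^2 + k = (k + 1)*(k)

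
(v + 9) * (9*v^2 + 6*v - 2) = 9*v^3 + 87*v^2 + 52*v - 18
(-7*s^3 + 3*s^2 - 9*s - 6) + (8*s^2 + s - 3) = -7*s^3 + 11*s^2 - 8*s - 9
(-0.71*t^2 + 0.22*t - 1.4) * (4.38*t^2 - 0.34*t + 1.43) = -3.1098*t^4 + 1.205*t^3 - 7.2221*t^2 + 0.7906*t - 2.002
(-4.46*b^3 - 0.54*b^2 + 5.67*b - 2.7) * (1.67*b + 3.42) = -7.4482*b^4 - 16.155*b^3 + 7.6221*b^2 + 14.8824*b - 9.234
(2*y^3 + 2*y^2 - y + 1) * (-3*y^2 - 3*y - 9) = -6*y^5 - 12*y^4 - 21*y^3 - 18*y^2 + 6*y - 9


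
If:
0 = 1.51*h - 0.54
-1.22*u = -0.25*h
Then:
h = 0.36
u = 0.07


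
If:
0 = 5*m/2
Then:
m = 0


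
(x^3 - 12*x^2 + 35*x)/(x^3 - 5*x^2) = (x - 7)/x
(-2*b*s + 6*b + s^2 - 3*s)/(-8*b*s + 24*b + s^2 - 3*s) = (-2*b + s)/(-8*b + s)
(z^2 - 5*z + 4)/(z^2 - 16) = (z - 1)/(z + 4)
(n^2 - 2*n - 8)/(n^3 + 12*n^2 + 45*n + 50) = (n - 4)/(n^2 + 10*n + 25)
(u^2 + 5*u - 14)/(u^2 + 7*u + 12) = (u^2 + 5*u - 14)/(u^2 + 7*u + 12)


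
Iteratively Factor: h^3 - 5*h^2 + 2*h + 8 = (h - 4)*(h^2 - h - 2) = (h - 4)*(h - 2)*(h + 1)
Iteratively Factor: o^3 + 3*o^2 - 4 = (o + 2)*(o^2 + o - 2) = (o - 1)*(o + 2)*(o + 2)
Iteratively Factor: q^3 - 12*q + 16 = (q - 2)*(q^2 + 2*q - 8) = (q - 2)*(q + 4)*(q - 2)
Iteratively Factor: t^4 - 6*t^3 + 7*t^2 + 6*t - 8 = (t - 2)*(t^3 - 4*t^2 - t + 4) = (t - 2)*(t - 1)*(t^2 - 3*t - 4) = (t - 2)*(t - 1)*(t + 1)*(t - 4)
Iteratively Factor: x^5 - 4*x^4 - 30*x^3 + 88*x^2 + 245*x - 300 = (x - 5)*(x^4 + x^3 - 25*x^2 - 37*x + 60) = (x - 5)*(x + 3)*(x^3 - 2*x^2 - 19*x + 20) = (x - 5)^2*(x + 3)*(x^2 + 3*x - 4) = (x - 5)^2*(x - 1)*(x + 3)*(x + 4)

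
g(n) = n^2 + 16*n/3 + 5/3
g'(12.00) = 29.33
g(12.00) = 209.67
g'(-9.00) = -12.67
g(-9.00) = 34.67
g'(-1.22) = 2.89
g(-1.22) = -3.35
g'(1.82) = 8.97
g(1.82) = 14.69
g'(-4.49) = -3.65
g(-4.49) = -2.12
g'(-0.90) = 3.53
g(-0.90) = -2.32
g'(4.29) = 13.91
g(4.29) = 42.95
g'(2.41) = 10.15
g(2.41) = 20.33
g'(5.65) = 16.63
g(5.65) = 63.72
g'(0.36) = 6.05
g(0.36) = 3.72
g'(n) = 2*n + 16/3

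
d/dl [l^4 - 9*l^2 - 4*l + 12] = 4*l^3 - 18*l - 4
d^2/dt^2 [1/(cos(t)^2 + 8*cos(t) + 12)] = 2*(-2*sin(t)^4 + 9*sin(t)^2 + 63*cos(t) - 3*cos(3*t) + 45)/((cos(t) + 2)^3*(cos(t) + 6)^3)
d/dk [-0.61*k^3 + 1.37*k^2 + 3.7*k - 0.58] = -1.83*k^2 + 2.74*k + 3.7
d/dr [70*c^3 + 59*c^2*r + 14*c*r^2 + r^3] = 59*c^2 + 28*c*r + 3*r^2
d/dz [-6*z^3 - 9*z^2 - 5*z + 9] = -18*z^2 - 18*z - 5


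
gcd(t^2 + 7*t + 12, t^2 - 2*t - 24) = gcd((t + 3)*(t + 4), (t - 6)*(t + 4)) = t + 4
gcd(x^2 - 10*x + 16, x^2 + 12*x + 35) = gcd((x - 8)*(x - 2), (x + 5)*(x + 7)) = 1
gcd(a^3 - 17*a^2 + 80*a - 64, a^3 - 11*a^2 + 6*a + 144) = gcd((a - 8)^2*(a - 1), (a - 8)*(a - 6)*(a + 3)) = a - 8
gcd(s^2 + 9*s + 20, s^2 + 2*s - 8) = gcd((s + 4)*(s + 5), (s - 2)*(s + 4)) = s + 4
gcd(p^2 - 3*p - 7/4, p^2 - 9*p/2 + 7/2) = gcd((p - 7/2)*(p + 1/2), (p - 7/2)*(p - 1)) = p - 7/2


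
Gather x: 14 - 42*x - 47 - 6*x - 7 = -48*x - 40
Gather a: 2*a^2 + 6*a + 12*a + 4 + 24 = 2*a^2 + 18*a + 28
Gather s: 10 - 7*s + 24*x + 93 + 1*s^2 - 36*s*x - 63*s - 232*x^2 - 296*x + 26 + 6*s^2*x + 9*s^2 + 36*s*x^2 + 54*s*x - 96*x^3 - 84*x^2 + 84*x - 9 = s^2*(6*x + 10) + s*(36*x^2 + 18*x - 70) - 96*x^3 - 316*x^2 - 188*x + 120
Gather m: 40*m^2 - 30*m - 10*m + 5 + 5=40*m^2 - 40*m + 10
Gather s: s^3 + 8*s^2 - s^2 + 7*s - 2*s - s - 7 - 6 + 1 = s^3 + 7*s^2 + 4*s - 12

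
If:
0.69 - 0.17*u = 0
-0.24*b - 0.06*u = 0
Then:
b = -1.01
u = 4.06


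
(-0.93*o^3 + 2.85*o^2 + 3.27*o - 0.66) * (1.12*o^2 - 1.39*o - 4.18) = -1.0416*o^5 + 4.4847*o^4 + 3.5883*o^3 - 17.1975*o^2 - 12.7512*o + 2.7588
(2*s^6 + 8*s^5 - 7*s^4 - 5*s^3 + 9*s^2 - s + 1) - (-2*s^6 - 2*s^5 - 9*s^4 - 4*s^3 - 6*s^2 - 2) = 4*s^6 + 10*s^5 + 2*s^4 - s^3 + 15*s^2 - s + 3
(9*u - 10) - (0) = 9*u - 10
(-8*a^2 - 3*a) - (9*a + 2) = -8*a^2 - 12*a - 2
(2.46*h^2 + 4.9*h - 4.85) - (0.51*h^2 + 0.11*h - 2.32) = 1.95*h^2 + 4.79*h - 2.53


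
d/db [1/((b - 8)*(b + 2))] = 2*(3 - b)/(b^4 - 12*b^3 + 4*b^2 + 192*b + 256)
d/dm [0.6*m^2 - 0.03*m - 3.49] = 1.2*m - 0.03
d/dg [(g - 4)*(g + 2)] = 2*g - 2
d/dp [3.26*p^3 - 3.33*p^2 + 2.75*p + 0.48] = 9.78*p^2 - 6.66*p + 2.75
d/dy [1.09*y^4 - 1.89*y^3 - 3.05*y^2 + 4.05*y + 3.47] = 4.36*y^3 - 5.67*y^2 - 6.1*y + 4.05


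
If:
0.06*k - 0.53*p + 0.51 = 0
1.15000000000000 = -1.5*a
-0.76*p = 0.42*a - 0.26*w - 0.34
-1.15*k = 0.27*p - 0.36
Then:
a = -0.77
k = 0.08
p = 0.97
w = 0.29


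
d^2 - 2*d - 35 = (d - 7)*(d + 5)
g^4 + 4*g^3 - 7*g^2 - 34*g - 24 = (g - 3)*(g + 1)*(g + 2)*(g + 4)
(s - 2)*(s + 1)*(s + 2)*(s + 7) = s^4 + 8*s^3 + 3*s^2 - 32*s - 28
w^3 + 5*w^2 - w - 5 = (w - 1)*(w + 1)*(w + 5)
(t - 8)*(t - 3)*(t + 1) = t^3 - 10*t^2 + 13*t + 24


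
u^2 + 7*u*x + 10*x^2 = (u + 2*x)*(u + 5*x)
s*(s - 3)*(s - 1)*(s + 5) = s^4 + s^3 - 17*s^2 + 15*s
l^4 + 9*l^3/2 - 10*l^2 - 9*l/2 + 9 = (l - 3/2)*(l - 1)*(l + 1)*(l + 6)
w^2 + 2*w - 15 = (w - 3)*(w + 5)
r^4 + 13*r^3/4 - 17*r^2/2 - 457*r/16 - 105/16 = (r - 3)*(r + 1/4)*(r + 5/2)*(r + 7/2)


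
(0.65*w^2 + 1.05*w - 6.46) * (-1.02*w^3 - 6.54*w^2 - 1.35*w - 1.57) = -0.663*w^5 - 5.322*w^4 - 1.1553*w^3 + 39.8104*w^2 + 7.0725*w + 10.1422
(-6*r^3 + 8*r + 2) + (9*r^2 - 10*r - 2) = -6*r^3 + 9*r^2 - 2*r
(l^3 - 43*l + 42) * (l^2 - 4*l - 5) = l^5 - 4*l^4 - 48*l^3 + 214*l^2 + 47*l - 210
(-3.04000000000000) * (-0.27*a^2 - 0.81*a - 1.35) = 0.8208*a^2 + 2.4624*a + 4.104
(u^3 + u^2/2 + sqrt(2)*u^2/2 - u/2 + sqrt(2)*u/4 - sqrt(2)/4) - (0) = u^3 + u^2/2 + sqrt(2)*u^2/2 - u/2 + sqrt(2)*u/4 - sqrt(2)/4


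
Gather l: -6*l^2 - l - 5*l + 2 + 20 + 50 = -6*l^2 - 6*l + 72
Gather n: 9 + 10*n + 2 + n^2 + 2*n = n^2 + 12*n + 11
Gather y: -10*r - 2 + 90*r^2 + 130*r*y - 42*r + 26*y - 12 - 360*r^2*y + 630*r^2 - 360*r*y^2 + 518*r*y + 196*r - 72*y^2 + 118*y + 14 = 720*r^2 + 144*r + y^2*(-360*r - 72) + y*(-360*r^2 + 648*r + 144)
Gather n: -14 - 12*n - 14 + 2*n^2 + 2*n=2*n^2 - 10*n - 28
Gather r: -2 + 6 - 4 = 0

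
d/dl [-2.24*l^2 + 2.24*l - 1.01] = 2.24 - 4.48*l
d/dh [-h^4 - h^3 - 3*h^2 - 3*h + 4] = -4*h^3 - 3*h^2 - 6*h - 3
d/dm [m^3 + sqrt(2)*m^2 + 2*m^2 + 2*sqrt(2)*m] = 3*m^2 + 2*sqrt(2)*m + 4*m + 2*sqrt(2)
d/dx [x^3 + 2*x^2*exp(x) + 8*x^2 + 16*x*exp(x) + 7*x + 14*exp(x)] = 2*x^2*exp(x) + 3*x^2 + 20*x*exp(x) + 16*x + 30*exp(x) + 7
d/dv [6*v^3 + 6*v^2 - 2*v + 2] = 18*v^2 + 12*v - 2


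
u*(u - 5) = u^2 - 5*u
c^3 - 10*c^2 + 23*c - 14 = (c - 7)*(c - 2)*(c - 1)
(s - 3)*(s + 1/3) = s^2 - 8*s/3 - 1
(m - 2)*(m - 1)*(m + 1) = m^3 - 2*m^2 - m + 2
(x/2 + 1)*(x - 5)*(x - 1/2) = x^3/2 - 7*x^2/4 - 17*x/4 + 5/2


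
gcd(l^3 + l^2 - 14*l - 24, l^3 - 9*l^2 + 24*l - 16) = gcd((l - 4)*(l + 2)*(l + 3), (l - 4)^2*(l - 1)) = l - 4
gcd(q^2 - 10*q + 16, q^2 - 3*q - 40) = q - 8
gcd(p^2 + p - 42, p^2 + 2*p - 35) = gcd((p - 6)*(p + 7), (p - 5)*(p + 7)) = p + 7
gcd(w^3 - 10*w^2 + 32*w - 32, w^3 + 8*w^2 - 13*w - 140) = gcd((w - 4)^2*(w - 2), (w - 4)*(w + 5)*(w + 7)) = w - 4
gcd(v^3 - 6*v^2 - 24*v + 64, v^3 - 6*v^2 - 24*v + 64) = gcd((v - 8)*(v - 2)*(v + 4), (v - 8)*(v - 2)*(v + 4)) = v^3 - 6*v^2 - 24*v + 64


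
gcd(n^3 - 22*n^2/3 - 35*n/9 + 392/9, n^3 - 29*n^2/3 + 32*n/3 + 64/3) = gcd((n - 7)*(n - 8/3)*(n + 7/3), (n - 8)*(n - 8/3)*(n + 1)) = n - 8/3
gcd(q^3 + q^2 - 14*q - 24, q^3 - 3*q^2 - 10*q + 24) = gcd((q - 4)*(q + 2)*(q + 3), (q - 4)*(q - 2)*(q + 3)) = q^2 - q - 12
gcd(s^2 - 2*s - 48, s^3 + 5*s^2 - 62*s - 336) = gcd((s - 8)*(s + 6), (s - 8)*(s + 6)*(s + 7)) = s^2 - 2*s - 48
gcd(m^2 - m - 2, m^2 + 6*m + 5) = m + 1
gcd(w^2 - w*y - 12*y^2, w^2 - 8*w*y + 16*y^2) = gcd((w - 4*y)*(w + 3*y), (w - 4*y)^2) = -w + 4*y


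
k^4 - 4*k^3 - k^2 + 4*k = k*(k - 4)*(k - 1)*(k + 1)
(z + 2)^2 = z^2 + 4*z + 4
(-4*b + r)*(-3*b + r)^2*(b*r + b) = -36*b^4*r - 36*b^4 + 33*b^3*r^2 + 33*b^3*r - 10*b^2*r^3 - 10*b^2*r^2 + b*r^4 + b*r^3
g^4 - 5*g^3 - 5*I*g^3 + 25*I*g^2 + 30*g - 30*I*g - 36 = (g - 3)*(g - 2)*(g - 3*I)*(g - 2*I)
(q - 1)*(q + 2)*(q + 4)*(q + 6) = q^4 + 11*q^3 + 32*q^2 + 4*q - 48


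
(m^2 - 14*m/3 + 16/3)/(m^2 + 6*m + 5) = (3*m^2 - 14*m + 16)/(3*(m^2 + 6*m + 5))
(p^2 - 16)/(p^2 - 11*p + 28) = (p + 4)/(p - 7)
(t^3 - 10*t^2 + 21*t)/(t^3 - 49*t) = (t - 3)/(t + 7)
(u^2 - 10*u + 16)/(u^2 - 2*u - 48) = (u - 2)/(u + 6)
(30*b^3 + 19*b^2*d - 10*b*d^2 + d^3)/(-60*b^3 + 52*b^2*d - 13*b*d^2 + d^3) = (-b - d)/(2*b - d)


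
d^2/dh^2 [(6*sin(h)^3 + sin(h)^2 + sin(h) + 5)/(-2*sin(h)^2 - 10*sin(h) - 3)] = (24*sin(h)^7 + 360*sin(h)^6 + 2456*sin(h)^5 + 2116*sin(h)^4 - 256*sin(h)^3 - 778*sin(h)^2 - 1029*sin(h) - 898)/(10*sin(h) - cos(2*h) + 4)^3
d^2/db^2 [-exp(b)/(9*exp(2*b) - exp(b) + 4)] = (-2*(18*exp(b) - 1)^2*exp(2*b) + 3*(24*exp(b) - 1)*(9*exp(2*b) - exp(b) + 4)*exp(b) - (9*exp(2*b) - exp(b) + 4)^2)*exp(b)/(9*exp(2*b) - exp(b) + 4)^3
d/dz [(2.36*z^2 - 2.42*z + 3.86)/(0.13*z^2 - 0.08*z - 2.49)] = (0.1258*z^2 - 12.7564*z + 6.3346)/(0.0169*z^4 - 0.0208*z^3 - 0.641*z^2 + 0.3984*z + 6.2001)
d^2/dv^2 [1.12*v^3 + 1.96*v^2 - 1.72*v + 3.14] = 6.72*v + 3.92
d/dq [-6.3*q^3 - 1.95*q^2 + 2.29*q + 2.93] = -18.9*q^2 - 3.9*q + 2.29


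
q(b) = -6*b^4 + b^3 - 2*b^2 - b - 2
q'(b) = -24*b^3 + 3*b^2 - 4*b - 1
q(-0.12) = -1.91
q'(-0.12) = -0.44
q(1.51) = -35.82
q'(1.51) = -82.83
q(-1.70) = -61.11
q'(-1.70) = 132.38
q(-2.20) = -160.68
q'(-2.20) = 277.87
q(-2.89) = -458.50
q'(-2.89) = 614.92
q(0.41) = -2.85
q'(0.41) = -3.79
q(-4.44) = -2456.27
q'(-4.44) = 2176.58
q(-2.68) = -342.45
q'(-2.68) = 493.24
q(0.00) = -2.00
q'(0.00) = -1.00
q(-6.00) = -8060.00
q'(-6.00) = 5315.00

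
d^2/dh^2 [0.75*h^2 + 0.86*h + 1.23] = 1.50000000000000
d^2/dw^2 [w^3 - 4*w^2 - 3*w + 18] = 6*w - 8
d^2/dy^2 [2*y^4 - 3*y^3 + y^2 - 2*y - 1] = 24*y^2 - 18*y + 2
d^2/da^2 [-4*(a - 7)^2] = -8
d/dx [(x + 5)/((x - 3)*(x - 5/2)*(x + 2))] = 2*(-4*x^3 - 23*x^2 + 70*x + 65)/(4*x^6 - 28*x^5 + 21*x^4 + 218*x^3 - 371*x^2 - 420*x + 900)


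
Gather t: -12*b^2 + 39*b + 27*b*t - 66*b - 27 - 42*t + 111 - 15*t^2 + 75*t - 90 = -12*b^2 - 27*b - 15*t^2 + t*(27*b + 33) - 6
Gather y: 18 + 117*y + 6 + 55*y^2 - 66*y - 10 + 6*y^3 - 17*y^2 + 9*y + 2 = 6*y^3 + 38*y^2 + 60*y + 16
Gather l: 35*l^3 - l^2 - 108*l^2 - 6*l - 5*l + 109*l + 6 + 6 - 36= 35*l^3 - 109*l^2 + 98*l - 24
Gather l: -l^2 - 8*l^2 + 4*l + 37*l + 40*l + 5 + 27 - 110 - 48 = -9*l^2 + 81*l - 126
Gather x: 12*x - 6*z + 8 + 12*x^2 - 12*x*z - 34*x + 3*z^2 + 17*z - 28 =12*x^2 + x*(-12*z - 22) + 3*z^2 + 11*z - 20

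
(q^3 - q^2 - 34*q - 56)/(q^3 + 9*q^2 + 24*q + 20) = (q^2 - 3*q - 28)/(q^2 + 7*q + 10)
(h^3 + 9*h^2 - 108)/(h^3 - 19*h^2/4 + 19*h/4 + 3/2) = 4*(h^2 + 12*h + 36)/(4*h^2 - 7*h - 2)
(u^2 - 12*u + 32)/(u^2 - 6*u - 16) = (u - 4)/(u + 2)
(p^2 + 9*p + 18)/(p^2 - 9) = (p + 6)/(p - 3)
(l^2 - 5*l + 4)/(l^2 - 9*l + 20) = (l - 1)/(l - 5)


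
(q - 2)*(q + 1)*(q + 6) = q^3 + 5*q^2 - 8*q - 12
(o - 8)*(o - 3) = o^2 - 11*o + 24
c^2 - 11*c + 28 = (c - 7)*(c - 4)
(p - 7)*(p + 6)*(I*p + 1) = I*p^3 + p^2 - I*p^2 - p - 42*I*p - 42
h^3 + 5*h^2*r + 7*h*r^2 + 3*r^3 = (h + r)^2*(h + 3*r)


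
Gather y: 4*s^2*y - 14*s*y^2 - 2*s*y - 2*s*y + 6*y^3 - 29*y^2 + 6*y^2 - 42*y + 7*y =6*y^3 + y^2*(-14*s - 23) + y*(4*s^2 - 4*s - 35)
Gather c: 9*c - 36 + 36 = 9*c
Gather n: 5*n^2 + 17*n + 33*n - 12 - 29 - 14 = 5*n^2 + 50*n - 55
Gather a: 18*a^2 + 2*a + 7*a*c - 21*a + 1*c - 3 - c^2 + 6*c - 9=18*a^2 + a*(7*c - 19) - c^2 + 7*c - 12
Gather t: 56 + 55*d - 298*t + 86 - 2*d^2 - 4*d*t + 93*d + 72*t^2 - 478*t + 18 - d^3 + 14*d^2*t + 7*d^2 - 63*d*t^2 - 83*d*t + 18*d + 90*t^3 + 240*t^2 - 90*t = -d^3 + 5*d^2 + 166*d + 90*t^3 + t^2*(312 - 63*d) + t*(14*d^2 - 87*d - 866) + 160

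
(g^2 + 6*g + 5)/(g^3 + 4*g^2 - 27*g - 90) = (g^2 + 6*g + 5)/(g^3 + 4*g^2 - 27*g - 90)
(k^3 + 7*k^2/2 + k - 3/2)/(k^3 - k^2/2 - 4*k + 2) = (k^2 + 4*k + 3)/(k^2 - 4)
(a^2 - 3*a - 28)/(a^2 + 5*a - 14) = (a^2 - 3*a - 28)/(a^2 + 5*a - 14)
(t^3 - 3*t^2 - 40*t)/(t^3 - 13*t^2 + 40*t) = (t + 5)/(t - 5)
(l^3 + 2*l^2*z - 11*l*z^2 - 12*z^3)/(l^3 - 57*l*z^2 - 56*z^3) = (-l^2 - l*z + 12*z^2)/(-l^2 + l*z + 56*z^2)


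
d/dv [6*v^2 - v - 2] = 12*v - 1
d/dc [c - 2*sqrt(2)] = 1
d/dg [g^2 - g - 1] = 2*g - 1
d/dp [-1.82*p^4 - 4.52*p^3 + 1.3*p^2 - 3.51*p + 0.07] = -7.28*p^3 - 13.56*p^2 + 2.6*p - 3.51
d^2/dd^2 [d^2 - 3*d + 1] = 2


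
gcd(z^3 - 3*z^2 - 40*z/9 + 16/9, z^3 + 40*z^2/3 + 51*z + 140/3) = z + 4/3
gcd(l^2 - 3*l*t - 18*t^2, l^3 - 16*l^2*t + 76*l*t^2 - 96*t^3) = -l + 6*t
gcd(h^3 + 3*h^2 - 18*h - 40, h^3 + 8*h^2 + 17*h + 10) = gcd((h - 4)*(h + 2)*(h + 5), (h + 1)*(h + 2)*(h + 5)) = h^2 + 7*h + 10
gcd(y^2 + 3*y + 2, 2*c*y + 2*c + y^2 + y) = y + 1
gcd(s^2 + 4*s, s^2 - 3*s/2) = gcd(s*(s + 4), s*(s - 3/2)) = s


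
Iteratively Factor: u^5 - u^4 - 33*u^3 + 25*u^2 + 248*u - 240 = (u + 4)*(u^4 - 5*u^3 - 13*u^2 + 77*u - 60) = (u - 3)*(u + 4)*(u^3 - 2*u^2 - 19*u + 20) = (u - 3)*(u + 4)^2*(u^2 - 6*u + 5) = (u - 3)*(u - 1)*(u + 4)^2*(u - 5)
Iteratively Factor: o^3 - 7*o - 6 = (o + 2)*(o^2 - 2*o - 3) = (o - 3)*(o + 2)*(o + 1)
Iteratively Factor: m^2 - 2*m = (m - 2)*(m)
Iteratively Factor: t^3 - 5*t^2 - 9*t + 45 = (t - 3)*(t^2 - 2*t - 15) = (t - 5)*(t - 3)*(t + 3)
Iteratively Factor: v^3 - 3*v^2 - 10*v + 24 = (v + 3)*(v^2 - 6*v + 8) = (v - 4)*(v + 3)*(v - 2)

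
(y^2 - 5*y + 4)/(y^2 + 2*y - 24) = (y - 1)/(y + 6)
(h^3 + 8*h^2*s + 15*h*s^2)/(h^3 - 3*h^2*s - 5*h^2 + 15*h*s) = (h^2 + 8*h*s + 15*s^2)/(h^2 - 3*h*s - 5*h + 15*s)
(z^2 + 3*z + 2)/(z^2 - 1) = (z + 2)/(z - 1)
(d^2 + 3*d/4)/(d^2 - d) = (d + 3/4)/(d - 1)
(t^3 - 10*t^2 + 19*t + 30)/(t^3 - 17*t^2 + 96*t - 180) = (t + 1)/(t - 6)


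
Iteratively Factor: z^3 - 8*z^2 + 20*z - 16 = (z - 4)*(z^2 - 4*z + 4) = (z - 4)*(z - 2)*(z - 2)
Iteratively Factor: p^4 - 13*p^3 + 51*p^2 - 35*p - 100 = (p + 1)*(p^3 - 14*p^2 + 65*p - 100) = (p - 4)*(p + 1)*(p^2 - 10*p + 25) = (p - 5)*(p - 4)*(p + 1)*(p - 5)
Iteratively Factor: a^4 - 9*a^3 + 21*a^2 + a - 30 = (a - 3)*(a^3 - 6*a^2 + 3*a + 10) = (a - 3)*(a - 2)*(a^2 - 4*a - 5) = (a - 5)*(a - 3)*(a - 2)*(a + 1)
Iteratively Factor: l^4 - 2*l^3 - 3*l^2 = (l - 3)*(l^3 + l^2) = (l - 3)*(l + 1)*(l^2) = l*(l - 3)*(l + 1)*(l)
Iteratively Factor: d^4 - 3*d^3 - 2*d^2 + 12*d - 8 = (d - 2)*(d^3 - d^2 - 4*d + 4) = (d - 2)*(d - 1)*(d^2 - 4) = (d - 2)^2*(d - 1)*(d + 2)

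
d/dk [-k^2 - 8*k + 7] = -2*k - 8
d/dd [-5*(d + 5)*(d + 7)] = -10*d - 60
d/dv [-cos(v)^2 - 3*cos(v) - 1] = (2*cos(v) + 3)*sin(v)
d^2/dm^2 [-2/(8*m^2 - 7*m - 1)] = 4*(-64*m^2 + 56*m + (16*m - 7)^2 + 8)/(-8*m^2 + 7*m + 1)^3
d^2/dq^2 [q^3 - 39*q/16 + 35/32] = 6*q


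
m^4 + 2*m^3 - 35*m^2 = m^2*(m - 5)*(m + 7)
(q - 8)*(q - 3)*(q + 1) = q^3 - 10*q^2 + 13*q + 24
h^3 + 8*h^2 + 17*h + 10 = (h + 1)*(h + 2)*(h + 5)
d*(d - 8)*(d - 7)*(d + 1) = d^4 - 14*d^3 + 41*d^2 + 56*d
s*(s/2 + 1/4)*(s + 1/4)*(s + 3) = s^4/2 + 15*s^3/8 + 19*s^2/16 + 3*s/16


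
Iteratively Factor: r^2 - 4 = (r - 2)*(r + 2)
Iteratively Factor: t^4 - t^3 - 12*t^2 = (t)*(t^3 - t^2 - 12*t) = t*(t - 4)*(t^2 + 3*t) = t^2*(t - 4)*(t + 3)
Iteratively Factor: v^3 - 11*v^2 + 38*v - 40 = (v - 2)*(v^2 - 9*v + 20) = (v - 5)*(v - 2)*(v - 4)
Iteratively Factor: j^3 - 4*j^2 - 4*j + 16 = (j - 2)*(j^2 - 2*j - 8) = (j - 4)*(j - 2)*(j + 2)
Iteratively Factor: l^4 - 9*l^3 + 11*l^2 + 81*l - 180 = (l - 3)*(l^3 - 6*l^2 - 7*l + 60) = (l - 3)*(l + 3)*(l^2 - 9*l + 20) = (l - 5)*(l - 3)*(l + 3)*(l - 4)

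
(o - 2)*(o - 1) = o^2 - 3*o + 2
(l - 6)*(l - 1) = l^2 - 7*l + 6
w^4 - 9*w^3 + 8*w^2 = w^2*(w - 8)*(w - 1)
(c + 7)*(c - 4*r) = c^2 - 4*c*r + 7*c - 28*r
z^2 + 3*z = z*(z + 3)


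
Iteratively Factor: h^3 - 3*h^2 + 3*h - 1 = (h - 1)*(h^2 - 2*h + 1) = (h - 1)^2*(h - 1)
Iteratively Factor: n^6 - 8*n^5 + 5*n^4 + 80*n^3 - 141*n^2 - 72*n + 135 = (n - 5)*(n^5 - 3*n^4 - 10*n^3 + 30*n^2 + 9*n - 27) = (n - 5)*(n + 1)*(n^4 - 4*n^3 - 6*n^2 + 36*n - 27) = (n - 5)*(n - 3)*(n + 1)*(n^3 - n^2 - 9*n + 9) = (n - 5)*(n - 3)*(n + 1)*(n + 3)*(n^2 - 4*n + 3) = (n - 5)*(n - 3)^2*(n + 1)*(n + 3)*(n - 1)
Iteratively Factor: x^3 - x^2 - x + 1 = (x - 1)*(x^2 - 1) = (x - 1)*(x + 1)*(x - 1)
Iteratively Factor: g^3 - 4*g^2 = (g)*(g^2 - 4*g) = g*(g - 4)*(g)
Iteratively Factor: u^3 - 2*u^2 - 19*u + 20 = (u - 1)*(u^2 - u - 20) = (u - 1)*(u + 4)*(u - 5)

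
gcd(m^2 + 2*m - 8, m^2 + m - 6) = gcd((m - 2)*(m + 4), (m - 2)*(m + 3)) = m - 2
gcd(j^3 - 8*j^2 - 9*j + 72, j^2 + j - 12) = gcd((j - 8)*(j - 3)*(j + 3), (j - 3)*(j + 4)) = j - 3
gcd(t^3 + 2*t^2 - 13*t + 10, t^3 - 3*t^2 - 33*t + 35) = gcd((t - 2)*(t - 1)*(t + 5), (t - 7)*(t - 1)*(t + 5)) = t^2 + 4*t - 5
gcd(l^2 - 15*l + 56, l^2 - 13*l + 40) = l - 8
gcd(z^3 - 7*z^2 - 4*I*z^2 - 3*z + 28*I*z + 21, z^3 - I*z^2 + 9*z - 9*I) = z^2 - 4*I*z - 3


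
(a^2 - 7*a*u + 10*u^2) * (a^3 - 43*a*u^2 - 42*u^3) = a^5 - 7*a^4*u - 33*a^3*u^2 + 259*a^2*u^3 - 136*a*u^4 - 420*u^5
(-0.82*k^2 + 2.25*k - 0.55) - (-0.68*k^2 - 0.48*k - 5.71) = -0.14*k^2 + 2.73*k + 5.16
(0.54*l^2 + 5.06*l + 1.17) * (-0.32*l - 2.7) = -0.1728*l^3 - 3.0772*l^2 - 14.0364*l - 3.159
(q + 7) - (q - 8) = 15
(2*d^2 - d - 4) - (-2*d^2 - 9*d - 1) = 4*d^2 + 8*d - 3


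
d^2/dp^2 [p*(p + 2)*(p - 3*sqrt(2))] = 6*p - 6*sqrt(2) + 4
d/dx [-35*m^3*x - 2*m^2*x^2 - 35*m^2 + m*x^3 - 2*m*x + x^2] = -35*m^3 - 4*m^2*x + 3*m*x^2 - 2*m + 2*x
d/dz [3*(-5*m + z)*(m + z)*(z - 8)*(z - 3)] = -30*m^2*z + 165*m^2 - 36*m*z^2 + 264*m*z - 288*m + 12*z^3 - 99*z^2 + 144*z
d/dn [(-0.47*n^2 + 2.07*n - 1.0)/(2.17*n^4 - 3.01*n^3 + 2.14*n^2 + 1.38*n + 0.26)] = (2.0398*n^5 - 14.8904*n^4 + 21.1414*n^3 - 14.1084*n^2 + 4.0356*n + 1.9182)/(4.7089*n^8 - 13.0634*n^7 + 18.3477*n^6 - 6.8936*n^5 - 2.5996*n^4 + 4.3412*n^3 + 3.0172*n^2 + 0.7176*n + 0.0676)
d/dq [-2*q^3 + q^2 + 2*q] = -6*q^2 + 2*q + 2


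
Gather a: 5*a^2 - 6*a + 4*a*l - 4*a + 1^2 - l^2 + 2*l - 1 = 5*a^2 + a*(4*l - 10) - l^2 + 2*l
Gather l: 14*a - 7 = 14*a - 7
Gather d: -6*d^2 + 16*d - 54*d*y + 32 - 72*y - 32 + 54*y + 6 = -6*d^2 + d*(16 - 54*y) - 18*y + 6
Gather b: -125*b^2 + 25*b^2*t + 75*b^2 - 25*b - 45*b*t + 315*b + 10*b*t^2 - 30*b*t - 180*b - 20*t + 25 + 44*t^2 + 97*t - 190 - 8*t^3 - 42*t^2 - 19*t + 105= b^2*(25*t - 50) + b*(10*t^2 - 75*t + 110) - 8*t^3 + 2*t^2 + 58*t - 60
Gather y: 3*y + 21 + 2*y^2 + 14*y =2*y^2 + 17*y + 21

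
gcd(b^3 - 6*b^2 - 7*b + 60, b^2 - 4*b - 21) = b + 3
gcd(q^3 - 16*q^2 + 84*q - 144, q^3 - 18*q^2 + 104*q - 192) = q^2 - 10*q + 24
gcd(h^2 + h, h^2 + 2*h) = h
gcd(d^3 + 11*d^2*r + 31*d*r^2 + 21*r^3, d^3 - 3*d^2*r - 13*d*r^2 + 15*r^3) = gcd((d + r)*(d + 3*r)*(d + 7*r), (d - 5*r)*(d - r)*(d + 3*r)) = d + 3*r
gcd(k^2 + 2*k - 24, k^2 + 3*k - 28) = k - 4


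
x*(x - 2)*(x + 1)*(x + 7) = x^4 + 6*x^3 - 9*x^2 - 14*x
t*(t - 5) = t^2 - 5*t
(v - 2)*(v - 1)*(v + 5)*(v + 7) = v^4 + 9*v^3 + v^2 - 81*v + 70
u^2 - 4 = (u - 2)*(u + 2)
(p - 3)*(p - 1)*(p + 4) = p^3 - 13*p + 12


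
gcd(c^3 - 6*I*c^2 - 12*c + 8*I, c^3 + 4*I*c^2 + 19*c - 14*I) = c - 2*I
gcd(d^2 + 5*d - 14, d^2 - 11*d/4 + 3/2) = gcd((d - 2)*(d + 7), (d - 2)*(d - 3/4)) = d - 2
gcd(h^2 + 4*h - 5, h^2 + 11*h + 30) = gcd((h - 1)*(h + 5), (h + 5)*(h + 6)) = h + 5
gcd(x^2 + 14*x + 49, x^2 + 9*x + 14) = x + 7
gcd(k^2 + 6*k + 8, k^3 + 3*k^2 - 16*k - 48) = k + 4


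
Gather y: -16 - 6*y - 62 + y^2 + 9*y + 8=y^2 + 3*y - 70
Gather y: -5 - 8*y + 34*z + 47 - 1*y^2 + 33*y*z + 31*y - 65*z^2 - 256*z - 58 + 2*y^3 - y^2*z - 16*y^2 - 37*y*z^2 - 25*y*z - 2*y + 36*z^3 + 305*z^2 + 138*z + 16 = 2*y^3 + y^2*(-z - 17) + y*(-37*z^2 + 8*z + 21) + 36*z^3 + 240*z^2 - 84*z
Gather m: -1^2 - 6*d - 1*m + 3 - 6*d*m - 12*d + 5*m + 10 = -18*d + m*(4 - 6*d) + 12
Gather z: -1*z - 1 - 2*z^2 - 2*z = -2*z^2 - 3*z - 1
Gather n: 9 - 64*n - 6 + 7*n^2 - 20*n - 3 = 7*n^2 - 84*n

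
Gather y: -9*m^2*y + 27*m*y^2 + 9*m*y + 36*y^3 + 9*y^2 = 36*y^3 + y^2*(27*m + 9) + y*(-9*m^2 + 9*m)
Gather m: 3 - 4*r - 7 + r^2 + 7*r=r^2 + 3*r - 4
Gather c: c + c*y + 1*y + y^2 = c*(y + 1) + y^2 + y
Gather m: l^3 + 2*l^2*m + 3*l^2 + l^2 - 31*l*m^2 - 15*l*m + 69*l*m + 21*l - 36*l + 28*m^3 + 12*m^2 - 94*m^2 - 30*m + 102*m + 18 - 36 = l^3 + 4*l^2 - 15*l + 28*m^3 + m^2*(-31*l - 82) + m*(2*l^2 + 54*l + 72) - 18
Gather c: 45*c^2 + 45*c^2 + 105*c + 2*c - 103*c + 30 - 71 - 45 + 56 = 90*c^2 + 4*c - 30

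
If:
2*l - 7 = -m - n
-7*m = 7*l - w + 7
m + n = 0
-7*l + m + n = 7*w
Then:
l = 7/2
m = -5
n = 5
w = -7/2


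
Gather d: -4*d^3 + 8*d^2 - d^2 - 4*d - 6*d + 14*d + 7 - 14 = -4*d^3 + 7*d^2 + 4*d - 7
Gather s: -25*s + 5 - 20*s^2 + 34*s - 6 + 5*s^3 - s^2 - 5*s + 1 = 5*s^3 - 21*s^2 + 4*s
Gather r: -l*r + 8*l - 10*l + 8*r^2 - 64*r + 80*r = -2*l + 8*r^2 + r*(16 - l)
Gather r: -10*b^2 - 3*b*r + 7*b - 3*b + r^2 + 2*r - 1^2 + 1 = -10*b^2 + 4*b + r^2 + r*(2 - 3*b)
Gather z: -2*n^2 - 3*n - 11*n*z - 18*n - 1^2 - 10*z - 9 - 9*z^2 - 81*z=-2*n^2 - 21*n - 9*z^2 + z*(-11*n - 91) - 10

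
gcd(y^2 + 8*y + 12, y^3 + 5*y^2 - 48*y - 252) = y + 6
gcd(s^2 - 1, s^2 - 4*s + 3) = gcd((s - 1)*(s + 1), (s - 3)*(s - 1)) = s - 1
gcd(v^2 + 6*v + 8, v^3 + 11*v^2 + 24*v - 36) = 1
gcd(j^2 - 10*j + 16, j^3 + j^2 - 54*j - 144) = j - 8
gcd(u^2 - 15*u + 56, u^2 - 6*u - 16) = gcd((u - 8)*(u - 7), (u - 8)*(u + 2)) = u - 8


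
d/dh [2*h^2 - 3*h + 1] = 4*h - 3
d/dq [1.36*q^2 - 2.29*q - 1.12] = 2.72*q - 2.29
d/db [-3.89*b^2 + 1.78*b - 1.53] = 1.78 - 7.78*b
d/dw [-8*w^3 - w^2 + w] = -24*w^2 - 2*w + 1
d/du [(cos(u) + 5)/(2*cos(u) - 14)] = 6*sin(u)/(cos(u) - 7)^2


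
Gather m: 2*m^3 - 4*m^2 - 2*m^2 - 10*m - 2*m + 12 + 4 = 2*m^3 - 6*m^2 - 12*m + 16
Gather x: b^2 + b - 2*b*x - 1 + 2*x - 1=b^2 + b + x*(2 - 2*b) - 2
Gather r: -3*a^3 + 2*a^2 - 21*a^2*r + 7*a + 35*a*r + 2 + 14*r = -3*a^3 + 2*a^2 + 7*a + r*(-21*a^2 + 35*a + 14) + 2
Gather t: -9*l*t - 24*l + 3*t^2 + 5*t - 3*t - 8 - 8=-24*l + 3*t^2 + t*(2 - 9*l) - 16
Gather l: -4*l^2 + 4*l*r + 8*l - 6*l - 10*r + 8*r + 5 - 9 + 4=-4*l^2 + l*(4*r + 2) - 2*r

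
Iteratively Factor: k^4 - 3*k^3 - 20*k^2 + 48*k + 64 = (k - 4)*(k^3 + k^2 - 16*k - 16) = (k - 4)^2*(k^2 + 5*k + 4) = (k - 4)^2*(k + 4)*(k + 1)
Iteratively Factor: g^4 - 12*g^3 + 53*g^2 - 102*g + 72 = (g - 3)*(g^3 - 9*g^2 + 26*g - 24) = (g - 3)^2*(g^2 - 6*g + 8) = (g - 3)^2*(g - 2)*(g - 4)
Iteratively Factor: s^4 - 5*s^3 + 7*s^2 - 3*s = (s - 3)*(s^3 - 2*s^2 + s) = (s - 3)*(s - 1)*(s^2 - s) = s*(s - 3)*(s - 1)*(s - 1)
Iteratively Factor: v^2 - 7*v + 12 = (v - 3)*(v - 4)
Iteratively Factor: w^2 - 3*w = (w)*(w - 3)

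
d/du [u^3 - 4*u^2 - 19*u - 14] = 3*u^2 - 8*u - 19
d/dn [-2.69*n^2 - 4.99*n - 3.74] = -5.38*n - 4.99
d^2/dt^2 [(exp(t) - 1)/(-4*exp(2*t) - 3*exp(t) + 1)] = (-16*exp(4*t) + 76*exp(3*t) + 12*exp(2*t) + 22*exp(t) + 2)*exp(t)/(64*exp(6*t) + 144*exp(5*t) + 60*exp(4*t) - 45*exp(3*t) - 15*exp(2*t) + 9*exp(t) - 1)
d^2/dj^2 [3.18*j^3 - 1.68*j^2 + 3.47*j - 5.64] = 19.08*j - 3.36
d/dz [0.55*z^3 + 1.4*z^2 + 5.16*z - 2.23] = 1.65*z^2 + 2.8*z + 5.16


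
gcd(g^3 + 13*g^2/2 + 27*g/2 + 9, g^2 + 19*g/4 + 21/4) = g + 3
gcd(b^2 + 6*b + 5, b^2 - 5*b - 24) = 1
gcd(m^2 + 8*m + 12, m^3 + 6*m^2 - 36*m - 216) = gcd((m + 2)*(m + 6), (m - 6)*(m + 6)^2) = m + 6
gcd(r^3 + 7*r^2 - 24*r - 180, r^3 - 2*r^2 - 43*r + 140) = r - 5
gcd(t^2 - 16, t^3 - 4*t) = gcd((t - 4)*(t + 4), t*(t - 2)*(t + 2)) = 1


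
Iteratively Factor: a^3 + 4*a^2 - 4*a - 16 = (a + 4)*(a^2 - 4) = (a - 2)*(a + 4)*(a + 2)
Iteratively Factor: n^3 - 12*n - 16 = (n + 2)*(n^2 - 2*n - 8) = (n + 2)^2*(n - 4)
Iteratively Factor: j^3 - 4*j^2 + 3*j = (j)*(j^2 - 4*j + 3) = j*(j - 3)*(j - 1)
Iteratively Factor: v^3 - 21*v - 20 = (v + 1)*(v^2 - v - 20) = (v + 1)*(v + 4)*(v - 5)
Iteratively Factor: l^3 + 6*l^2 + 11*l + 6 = (l + 2)*(l^2 + 4*l + 3) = (l + 1)*(l + 2)*(l + 3)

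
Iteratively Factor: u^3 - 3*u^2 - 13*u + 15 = (u - 1)*(u^2 - 2*u - 15) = (u - 5)*(u - 1)*(u + 3)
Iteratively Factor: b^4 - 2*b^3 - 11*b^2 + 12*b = (b)*(b^3 - 2*b^2 - 11*b + 12) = b*(b + 3)*(b^2 - 5*b + 4) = b*(b - 1)*(b + 3)*(b - 4)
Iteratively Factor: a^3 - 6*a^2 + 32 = (a + 2)*(a^2 - 8*a + 16) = (a - 4)*(a + 2)*(a - 4)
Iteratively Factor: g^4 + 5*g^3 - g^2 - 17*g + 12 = (g + 4)*(g^3 + g^2 - 5*g + 3) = (g - 1)*(g + 4)*(g^2 + 2*g - 3) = (g - 1)^2*(g + 4)*(g + 3)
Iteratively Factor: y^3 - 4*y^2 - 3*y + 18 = (y - 3)*(y^2 - y - 6) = (y - 3)*(y + 2)*(y - 3)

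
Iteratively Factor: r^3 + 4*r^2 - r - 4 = (r - 1)*(r^2 + 5*r + 4) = (r - 1)*(r + 4)*(r + 1)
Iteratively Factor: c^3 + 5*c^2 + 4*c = (c)*(c^2 + 5*c + 4) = c*(c + 4)*(c + 1)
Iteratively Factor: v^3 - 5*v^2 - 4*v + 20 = (v - 2)*(v^2 - 3*v - 10) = (v - 5)*(v - 2)*(v + 2)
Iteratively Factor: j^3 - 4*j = (j - 2)*(j^2 + 2*j) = j*(j - 2)*(j + 2)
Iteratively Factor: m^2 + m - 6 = (m - 2)*(m + 3)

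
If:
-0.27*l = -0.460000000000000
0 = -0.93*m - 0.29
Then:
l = 1.70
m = -0.31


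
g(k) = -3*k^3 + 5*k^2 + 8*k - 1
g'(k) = -9*k^2 + 10*k + 8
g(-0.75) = -2.92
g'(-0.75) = -4.56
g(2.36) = 6.30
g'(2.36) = -18.53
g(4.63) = -154.53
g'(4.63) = -138.63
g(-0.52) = -3.39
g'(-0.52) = 0.37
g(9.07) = -1755.54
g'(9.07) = -641.68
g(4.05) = -85.88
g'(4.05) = -99.12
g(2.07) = 10.38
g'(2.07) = -9.86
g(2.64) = -0.23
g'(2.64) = -28.33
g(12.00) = -4369.00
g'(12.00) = -1168.00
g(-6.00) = 779.00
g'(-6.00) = -376.00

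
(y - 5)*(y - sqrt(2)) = y^2 - 5*y - sqrt(2)*y + 5*sqrt(2)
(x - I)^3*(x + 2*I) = x^4 - I*x^3 + 3*x^2 - 5*I*x - 2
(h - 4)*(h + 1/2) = h^2 - 7*h/2 - 2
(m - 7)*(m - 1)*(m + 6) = m^3 - 2*m^2 - 41*m + 42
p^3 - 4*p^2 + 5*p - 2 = (p - 2)*(p - 1)^2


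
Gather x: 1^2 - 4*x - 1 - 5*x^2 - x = -5*x^2 - 5*x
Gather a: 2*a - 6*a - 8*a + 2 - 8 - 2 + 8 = -12*a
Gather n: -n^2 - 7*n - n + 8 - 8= -n^2 - 8*n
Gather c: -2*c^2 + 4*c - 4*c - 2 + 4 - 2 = -2*c^2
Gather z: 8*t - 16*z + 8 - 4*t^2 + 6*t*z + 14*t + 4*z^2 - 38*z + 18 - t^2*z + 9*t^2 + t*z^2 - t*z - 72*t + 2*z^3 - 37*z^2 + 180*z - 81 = 5*t^2 - 50*t + 2*z^3 + z^2*(t - 33) + z*(-t^2 + 5*t + 126) - 55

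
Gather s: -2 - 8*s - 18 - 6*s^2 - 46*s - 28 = -6*s^2 - 54*s - 48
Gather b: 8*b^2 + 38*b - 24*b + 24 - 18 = 8*b^2 + 14*b + 6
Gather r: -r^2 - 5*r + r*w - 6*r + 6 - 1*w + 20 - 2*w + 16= -r^2 + r*(w - 11) - 3*w + 42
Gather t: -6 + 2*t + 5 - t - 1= t - 2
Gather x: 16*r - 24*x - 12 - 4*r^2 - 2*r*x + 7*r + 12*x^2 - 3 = -4*r^2 + 23*r + 12*x^2 + x*(-2*r - 24) - 15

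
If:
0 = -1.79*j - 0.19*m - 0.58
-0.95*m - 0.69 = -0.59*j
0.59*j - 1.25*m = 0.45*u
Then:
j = -0.23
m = -0.87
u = 2.11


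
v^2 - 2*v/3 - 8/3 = (v - 2)*(v + 4/3)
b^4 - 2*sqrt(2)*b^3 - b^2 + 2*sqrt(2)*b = b*(b - 1)*(b + 1)*(b - 2*sqrt(2))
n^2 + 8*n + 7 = (n + 1)*(n + 7)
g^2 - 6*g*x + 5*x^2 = (g - 5*x)*(g - x)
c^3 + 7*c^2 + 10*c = c*(c + 2)*(c + 5)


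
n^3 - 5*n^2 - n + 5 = (n - 5)*(n - 1)*(n + 1)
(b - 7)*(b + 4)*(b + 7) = b^3 + 4*b^2 - 49*b - 196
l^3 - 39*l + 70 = (l - 5)*(l - 2)*(l + 7)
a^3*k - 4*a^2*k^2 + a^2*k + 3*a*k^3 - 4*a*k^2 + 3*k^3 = (a - 3*k)*(a - k)*(a*k + k)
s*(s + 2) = s^2 + 2*s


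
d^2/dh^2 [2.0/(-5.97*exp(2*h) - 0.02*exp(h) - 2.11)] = (-2.0*(11.94*exp(h) + 0.02)*(23.88*exp(h) + 0.04)*exp(h) + (47.76*exp(h) + 0.04)*(5.97*exp(2*h) + 0.02*exp(h) + 2.11))*exp(h)/(5.97*exp(2*h) + 0.02*exp(h) + 2.11)^3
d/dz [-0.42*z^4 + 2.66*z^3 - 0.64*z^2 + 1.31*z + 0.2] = -1.68*z^3 + 7.98*z^2 - 1.28*z + 1.31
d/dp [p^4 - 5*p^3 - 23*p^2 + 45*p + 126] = 4*p^3 - 15*p^2 - 46*p + 45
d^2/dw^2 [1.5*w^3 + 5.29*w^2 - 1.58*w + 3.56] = 9.0*w + 10.58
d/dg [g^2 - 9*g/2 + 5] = 2*g - 9/2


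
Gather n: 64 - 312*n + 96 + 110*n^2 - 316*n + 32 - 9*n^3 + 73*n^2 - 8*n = -9*n^3 + 183*n^2 - 636*n + 192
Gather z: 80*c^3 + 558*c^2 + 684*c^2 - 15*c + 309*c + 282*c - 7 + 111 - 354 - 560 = 80*c^3 + 1242*c^2 + 576*c - 810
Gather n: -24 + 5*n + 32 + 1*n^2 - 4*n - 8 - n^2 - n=0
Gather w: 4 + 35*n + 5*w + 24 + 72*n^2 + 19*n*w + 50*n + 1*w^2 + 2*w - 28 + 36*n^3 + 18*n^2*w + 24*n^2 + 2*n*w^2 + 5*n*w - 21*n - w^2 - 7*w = 36*n^3 + 96*n^2 + 2*n*w^2 + 64*n + w*(18*n^2 + 24*n)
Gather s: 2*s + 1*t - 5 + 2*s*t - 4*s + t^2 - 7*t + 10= s*(2*t - 2) + t^2 - 6*t + 5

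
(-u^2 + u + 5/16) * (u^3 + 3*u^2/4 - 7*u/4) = -u^5 + u^4/4 + 45*u^3/16 - 97*u^2/64 - 35*u/64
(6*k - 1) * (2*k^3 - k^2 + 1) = 12*k^4 - 8*k^3 + k^2 + 6*k - 1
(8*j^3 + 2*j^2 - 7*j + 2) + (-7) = 8*j^3 + 2*j^2 - 7*j - 5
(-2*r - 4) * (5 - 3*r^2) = 6*r^3 + 12*r^2 - 10*r - 20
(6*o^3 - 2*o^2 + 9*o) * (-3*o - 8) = -18*o^4 - 42*o^3 - 11*o^2 - 72*o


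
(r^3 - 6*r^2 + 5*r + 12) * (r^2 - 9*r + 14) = r^5 - 15*r^4 + 73*r^3 - 117*r^2 - 38*r + 168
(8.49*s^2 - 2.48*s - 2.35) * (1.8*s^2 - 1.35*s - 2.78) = 15.282*s^4 - 15.9255*s^3 - 24.4842*s^2 + 10.0669*s + 6.533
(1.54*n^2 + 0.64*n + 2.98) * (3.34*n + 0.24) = 5.1436*n^3 + 2.5072*n^2 + 10.1068*n + 0.7152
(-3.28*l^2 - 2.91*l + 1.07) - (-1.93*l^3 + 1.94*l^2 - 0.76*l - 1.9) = 1.93*l^3 - 5.22*l^2 - 2.15*l + 2.97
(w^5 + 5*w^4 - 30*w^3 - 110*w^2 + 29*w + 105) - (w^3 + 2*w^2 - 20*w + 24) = w^5 + 5*w^4 - 31*w^3 - 112*w^2 + 49*w + 81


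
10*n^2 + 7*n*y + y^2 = (2*n + y)*(5*n + y)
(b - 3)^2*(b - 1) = b^3 - 7*b^2 + 15*b - 9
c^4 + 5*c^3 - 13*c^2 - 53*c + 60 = (c - 3)*(c - 1)*(c + 4)*(c + 5)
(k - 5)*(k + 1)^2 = k^3 - 3*k^2 - 9*k - 5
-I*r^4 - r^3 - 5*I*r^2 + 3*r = r*(r - 3*I)*(r + I)*(-I*r + 1)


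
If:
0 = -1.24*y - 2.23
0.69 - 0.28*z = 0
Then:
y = -1.80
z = 2.46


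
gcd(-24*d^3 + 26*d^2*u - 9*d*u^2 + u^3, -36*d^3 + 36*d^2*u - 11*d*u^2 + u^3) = 6*d^2 - 5*d*u + u^2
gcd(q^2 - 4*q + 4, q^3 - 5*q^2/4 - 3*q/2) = q - 2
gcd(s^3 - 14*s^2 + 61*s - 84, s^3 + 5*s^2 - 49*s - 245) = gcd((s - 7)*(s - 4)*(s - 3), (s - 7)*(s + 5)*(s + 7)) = s - 7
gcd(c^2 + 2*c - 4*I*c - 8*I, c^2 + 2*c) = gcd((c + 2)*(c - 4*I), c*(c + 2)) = c + 2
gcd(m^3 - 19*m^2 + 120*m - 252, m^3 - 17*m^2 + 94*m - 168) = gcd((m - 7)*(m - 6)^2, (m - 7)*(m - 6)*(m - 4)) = m^2 - 13*m + 42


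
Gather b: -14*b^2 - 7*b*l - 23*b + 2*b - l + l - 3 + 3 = -14*b^2 + b*(-7*l - 21)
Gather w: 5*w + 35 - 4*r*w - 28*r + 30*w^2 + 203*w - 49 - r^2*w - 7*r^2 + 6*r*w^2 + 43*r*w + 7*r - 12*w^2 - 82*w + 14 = -7*r^2 - 21*r + w^2*(6*r + 18) + w*(-r^2 + 39*r + 126)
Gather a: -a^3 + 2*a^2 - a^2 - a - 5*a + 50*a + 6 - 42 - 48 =-a^3 + a^2 + 44*a - 84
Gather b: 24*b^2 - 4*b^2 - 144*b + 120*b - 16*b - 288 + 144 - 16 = 20*b^2 - 40*b - 160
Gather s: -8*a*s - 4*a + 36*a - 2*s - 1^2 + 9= 32*a + s*(-8*a - 2) + 8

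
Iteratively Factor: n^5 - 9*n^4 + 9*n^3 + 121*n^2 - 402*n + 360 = (n + 4)*(n^4 - 13*n^3 + 61*n^2 - 123*n + 90) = (n - 5)*(n + 4)*(n^3 - 8*n^2 + 21*n - 18) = (n - 5)*(n - 3)*(n + 4)*(n^2 - 5*n + 6) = (n - 5)*(n - 3)^2*(n + 4)*(n - 2)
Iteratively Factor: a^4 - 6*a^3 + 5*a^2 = (a)*(a^3 - 6*a^2 + 5*a) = a*(a - 1)*(a^2 - 5*a) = a*(a - 5)*(a - 1)*(a)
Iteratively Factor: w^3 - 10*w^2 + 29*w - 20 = (w - 5)*(w^2 - 5*w + 4) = (w - 5)*(w - 1)*(w - 4)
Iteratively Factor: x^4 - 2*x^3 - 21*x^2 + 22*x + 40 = (x + 1)*(x^3 - 3*x^2 - 18*x + 40) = (x - 5)*(x + 1)*(x^2 + 2*x - 8) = (x - 5)*(x + 1)*(x + 4)*(x - 2)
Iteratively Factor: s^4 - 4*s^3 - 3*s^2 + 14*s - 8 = (s + 2)*(s^3 - 6*s^2 + 9*s - 4) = (s - 1)*(s + 2)*(s^2 - 5*s + 4) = (s - 4)*(s - 1)*(s + 2)*(s - 1)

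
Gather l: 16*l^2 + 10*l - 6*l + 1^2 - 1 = 16*l^2 + 4*l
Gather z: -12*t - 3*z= -12*t - 3*z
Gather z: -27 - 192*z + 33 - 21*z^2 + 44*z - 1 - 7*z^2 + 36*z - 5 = -28*z^2 - 112*z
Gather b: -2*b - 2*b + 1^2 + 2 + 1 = 4 - 4*b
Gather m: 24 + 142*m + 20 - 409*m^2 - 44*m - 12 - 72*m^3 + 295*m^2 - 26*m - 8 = -72*m^3 - 114*m^2 + 72*m + 24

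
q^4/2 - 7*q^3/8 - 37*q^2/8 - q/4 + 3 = (q/2 + 1/2)*(q - 4)*(q - 3/4)*(q + 2)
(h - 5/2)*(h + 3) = h^2 + h/2 - 15/2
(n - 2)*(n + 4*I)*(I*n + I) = I*n^3 - 4*n^2 - I*n^2 + 4*n - 2*I*n + 8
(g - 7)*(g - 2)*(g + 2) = g^3 - 7*g^2 - 4*g + 28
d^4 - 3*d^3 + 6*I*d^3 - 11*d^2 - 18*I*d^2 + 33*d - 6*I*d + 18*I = (d - 3)*(d + I)*(d + 2*I)*(d + 3*I)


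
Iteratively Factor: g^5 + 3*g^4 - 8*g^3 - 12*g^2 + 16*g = (g + 4)*(g^4 - g^3 - 4*g^2 + 4*g) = g*(g + 4)*(g^3 - g^2 - 4*g + 4) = g*(g - 2)*(g + 4)*(g^2 + g - 2) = g*(g - 2)*(g + 2)*(g + 4)*(g - 1)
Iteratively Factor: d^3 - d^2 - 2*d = (d + 1)*(d^2 - 2*d) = d*(d + 1)*(d - 2)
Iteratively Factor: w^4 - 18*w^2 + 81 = (w + 3)*(w^3 - 3*w^2 - 9*w + 27) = (w + 3)^2*(w^2 - 6*w + 9) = (w - 3)*(w + 3)^2*(w - 3)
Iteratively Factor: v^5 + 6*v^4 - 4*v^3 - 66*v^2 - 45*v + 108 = (v + 3)*(v^4 + 3*v^3 - 13*v^2 - 27*v + 36) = (v - 3)*(v + 3)*(v^3 + 6*v^2 + 5*v - 12) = (v - 3)*(v + 3)*(v + 4)*(v^2 + 2*v - 3) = (v - 3)*(v - 1)*(v + 3)*(v + 4)*(v + 3)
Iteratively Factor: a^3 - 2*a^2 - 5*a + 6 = (a + 2)*(a^2 - 4*a + 3) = (a - 3)*(a + 2)*(a - 1)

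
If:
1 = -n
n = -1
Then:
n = -1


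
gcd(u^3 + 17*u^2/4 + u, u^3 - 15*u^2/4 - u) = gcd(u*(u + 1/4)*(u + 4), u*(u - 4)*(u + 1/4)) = u^2 + u/4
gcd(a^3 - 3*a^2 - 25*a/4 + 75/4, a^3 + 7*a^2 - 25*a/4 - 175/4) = a^2 - 25/4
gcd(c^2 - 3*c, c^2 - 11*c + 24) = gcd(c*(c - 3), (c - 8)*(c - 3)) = c - 3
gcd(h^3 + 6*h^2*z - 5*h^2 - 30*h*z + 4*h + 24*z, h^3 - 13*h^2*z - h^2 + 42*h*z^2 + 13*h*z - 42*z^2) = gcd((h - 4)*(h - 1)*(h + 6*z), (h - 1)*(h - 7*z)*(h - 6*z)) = h - 1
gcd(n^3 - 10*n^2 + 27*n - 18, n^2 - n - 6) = n - 3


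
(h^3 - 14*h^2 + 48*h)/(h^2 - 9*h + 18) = h*(h - 8)/(h - 3)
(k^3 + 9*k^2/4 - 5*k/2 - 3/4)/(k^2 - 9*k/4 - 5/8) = 2*(k^2 + 2*k - 3)/(2*k - 5)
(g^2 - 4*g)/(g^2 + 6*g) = (g - 4)/(g + 6)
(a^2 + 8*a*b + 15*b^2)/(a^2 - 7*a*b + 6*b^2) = (a^2 + 8*a*b + 15*b^2)/(a^2 - 7*a*b + 6*b^2)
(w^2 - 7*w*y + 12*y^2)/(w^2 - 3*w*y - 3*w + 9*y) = (w - 4*y)/(w - 3)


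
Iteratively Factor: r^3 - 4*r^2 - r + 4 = (r - 1)*(r^2 - 3*r - 4) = (r - 1)*(r + 1)*(r - 4)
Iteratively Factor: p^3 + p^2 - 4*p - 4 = (p + 1)*(p^2 - 4) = (p + 1)*(p + 2)*(p - 2)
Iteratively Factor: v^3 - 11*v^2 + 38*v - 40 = (v - 4)*(v^2 - 7*v + 10) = (v - 4)*(v - 2)*(v - 5)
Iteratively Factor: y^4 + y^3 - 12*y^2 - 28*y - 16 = (y + 2)*(y^3 - y^2 - 10*y - 8) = (y - 4)*(y + 2)*(y^2 + 3*y + 2) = (y - 4)*(y + 2)^2*(y + 1)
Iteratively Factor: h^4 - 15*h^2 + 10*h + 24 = (h + 4)*(h^3 - 4*h^2 + h + 6) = (h - 2)*(h + 4)*(h^2 - 2*h - 3) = (h - 2)*(h + 1)*(h + 4)*(h - 3)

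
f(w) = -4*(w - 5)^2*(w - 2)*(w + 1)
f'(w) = -4*(w - 5)^2*(w - 2) - 4*(w - 5)^2*(w + 1) - 4*(w - 2)*(w + 1)*(2*w - 10)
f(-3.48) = -3909.16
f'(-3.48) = 3211.60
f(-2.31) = -1206.82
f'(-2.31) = 1531.43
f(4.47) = -15.18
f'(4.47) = 48.36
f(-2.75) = -1997.08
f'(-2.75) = 2077.00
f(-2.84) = -2189.55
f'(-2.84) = 2200.92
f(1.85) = 16.97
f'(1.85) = -117.94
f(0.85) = 146.56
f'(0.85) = -118.86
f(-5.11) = -11947.41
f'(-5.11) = 6950.76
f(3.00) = -64.00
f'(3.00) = -16.00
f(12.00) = -25480.00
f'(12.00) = -11788.00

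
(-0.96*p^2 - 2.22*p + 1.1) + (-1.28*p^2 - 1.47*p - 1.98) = -2.24*p^2 - 3.69*p - 0.88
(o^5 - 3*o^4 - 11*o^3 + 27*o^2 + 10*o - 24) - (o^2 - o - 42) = o^5 - 3*o^4 - 11*o^3 + 26*o^2 + 11*o + 18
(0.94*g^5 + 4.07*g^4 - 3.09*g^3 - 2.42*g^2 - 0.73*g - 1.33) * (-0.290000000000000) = -0.2726*g^5 - 1.1803*g^4 + 0.8961*g^3 + 0.7018*g^2 + 0.2117*g + 0.3857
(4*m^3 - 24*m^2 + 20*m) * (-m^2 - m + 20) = -4*m^5 + 20*m^4 + 84*m^3 - 500*m^2 + 400*m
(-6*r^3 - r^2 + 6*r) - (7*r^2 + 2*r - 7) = -6*r^3 - 8*r^2 + 4*r + 7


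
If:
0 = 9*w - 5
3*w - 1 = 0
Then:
No Solution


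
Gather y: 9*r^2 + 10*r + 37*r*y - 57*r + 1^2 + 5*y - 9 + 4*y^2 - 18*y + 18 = 9*r^2 - 47*r + 4*y^2 + y*(37*r - 13) + 10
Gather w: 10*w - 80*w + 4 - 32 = -70*w - 28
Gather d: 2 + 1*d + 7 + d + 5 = 2*d + 14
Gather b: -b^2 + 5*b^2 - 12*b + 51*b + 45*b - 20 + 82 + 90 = 4*b^2 + 84*b + 152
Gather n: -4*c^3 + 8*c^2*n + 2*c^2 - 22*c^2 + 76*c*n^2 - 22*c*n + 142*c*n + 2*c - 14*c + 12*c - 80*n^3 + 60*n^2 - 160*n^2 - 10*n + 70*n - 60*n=-4*c^3 - 20*c^2 - 80*n^3 + n^2*(76*c - 100) + n*(8*c^2 + 120*c)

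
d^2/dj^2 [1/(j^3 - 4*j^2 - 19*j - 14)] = 2*((4 - 3*j)*(-j^3 + 4*j^2 + 19*j + 14) - (-3*j^2 + 8*j + 19)^2)/(-j^3 + 4*j^2 + 19*j + 14)^3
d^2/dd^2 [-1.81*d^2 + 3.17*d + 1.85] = -3.62000000000000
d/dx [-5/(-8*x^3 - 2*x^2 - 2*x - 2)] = 5*(-12*x^2 - 2*x - 1)/(2*(4*x^3 + x^2 + x + 1)^2)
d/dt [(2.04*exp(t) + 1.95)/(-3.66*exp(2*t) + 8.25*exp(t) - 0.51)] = (7.4664*exp(2*t) + 14.274*exp(t) - 17.1279)*exp(t)/(13.3956*exp(4*t) - 60.39*exp(3*t) + 71.7957*exp(2*t) - 8.415*exp(t) + 0.2601)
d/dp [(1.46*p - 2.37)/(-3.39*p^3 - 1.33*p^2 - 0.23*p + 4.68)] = (9.8988*p^3 - 22.1611*p^2 - 6.3042*p + 6.2877)/(11.4921*p^6 + 9.0174*p^5 + 3.3283*p^4 - 31.1186*p^3 - 12.3959*p^2 - 2.1528*p + 21.9024)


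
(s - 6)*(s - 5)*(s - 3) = s^3 - 14*s^2 + 63*s - 90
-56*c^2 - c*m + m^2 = (-8*c + m)*(7*c + m)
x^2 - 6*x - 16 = (x - 8)*(x + 2)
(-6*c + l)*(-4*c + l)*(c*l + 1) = 24*c^3*l - 10*c^2*l^2 + 24*c^2 + c*l^3 - 10*c*l + l^2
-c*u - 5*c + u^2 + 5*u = (-c + u)*(u + 5)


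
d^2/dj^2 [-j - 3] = 0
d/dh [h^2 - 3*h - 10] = 2*h - 3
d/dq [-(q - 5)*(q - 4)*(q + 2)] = -3*q^2 + 14*q - 2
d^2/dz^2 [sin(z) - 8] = -sin(z)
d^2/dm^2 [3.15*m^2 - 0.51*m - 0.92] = 6.30000000000000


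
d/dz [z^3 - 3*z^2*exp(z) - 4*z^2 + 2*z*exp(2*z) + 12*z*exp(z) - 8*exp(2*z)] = -3*z^2*exp(z) + 3*z^2 + 4*z*exp(2*z) + 6*z*exp(z) - 8*z - 14*exp(2*z) + 12*exp(z)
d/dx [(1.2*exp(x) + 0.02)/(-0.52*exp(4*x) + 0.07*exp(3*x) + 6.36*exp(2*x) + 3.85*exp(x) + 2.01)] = (1.872*exp(4*x) - 0.1264*exp(3*x) - 7.6362*exp(2*x) - 0.2544*exp(x) + 2.335)*exp(x)/(0.2704*exp(8*x) - 0.0728*exp(7*x) - 6.6095*exp(6*x) - 3.1136*exp(5*x) + 38.8982*exp(4*x) + 49.2534*exp(3*x) + 40.3897*exp(2*x) + 15.477*exp(x) + 4.0401)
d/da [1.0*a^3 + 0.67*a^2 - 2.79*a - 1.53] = 3.0*a^2 + 1.34*a - 2.79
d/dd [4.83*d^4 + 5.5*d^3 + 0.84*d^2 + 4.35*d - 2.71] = 19.32*d^3 + 16.5*d^2 + 1.68*d + 4.35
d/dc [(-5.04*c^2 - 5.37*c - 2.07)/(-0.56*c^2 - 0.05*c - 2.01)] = (-2.7552*c^2 + 17.9424*c + 10.6902)/(0.3136*c^4 + 0.056*c^3 + 2.2537*c^2 + 0.201*c + 4.0401)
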